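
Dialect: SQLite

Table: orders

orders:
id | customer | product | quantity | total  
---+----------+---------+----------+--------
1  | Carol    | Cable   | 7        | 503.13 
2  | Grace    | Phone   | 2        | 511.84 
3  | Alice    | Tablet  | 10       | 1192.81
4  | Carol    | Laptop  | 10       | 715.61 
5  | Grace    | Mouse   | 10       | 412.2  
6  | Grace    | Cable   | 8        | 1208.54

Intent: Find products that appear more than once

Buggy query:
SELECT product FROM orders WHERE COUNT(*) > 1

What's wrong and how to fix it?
Bug: WHERE can't reference COUNT(*); aggregates are computed after WHERE

Fix: GROUP BY product, then filter groups with HAVING COUNT(*) > 1

Corrected query:
SELECT product FROM orders GROUP BY product HAVING COUNT(*) > 1

Result:
product
-------
Cable  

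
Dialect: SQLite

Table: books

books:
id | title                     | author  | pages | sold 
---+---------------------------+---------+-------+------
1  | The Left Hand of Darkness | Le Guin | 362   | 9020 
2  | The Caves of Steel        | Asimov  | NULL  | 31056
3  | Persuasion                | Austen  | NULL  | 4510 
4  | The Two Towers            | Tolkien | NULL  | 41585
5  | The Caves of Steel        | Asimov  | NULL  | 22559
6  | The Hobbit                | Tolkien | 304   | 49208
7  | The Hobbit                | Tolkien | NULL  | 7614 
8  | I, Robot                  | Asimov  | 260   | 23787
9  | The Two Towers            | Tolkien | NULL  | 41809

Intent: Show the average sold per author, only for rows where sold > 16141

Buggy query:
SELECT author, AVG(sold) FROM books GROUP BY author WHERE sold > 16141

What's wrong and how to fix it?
Bug: Row-level WHERE must come before GROUP BY in the clause order

Fix: Place WHERE between FROM and GROUP BY

Corrected query:
SELECT author, AVG(sold) FROM books WHERE sold > 16141 GROUP BY author

Result:
author  | AVG(sold)   
--------+-------------
Asimov  | 25800.666667
Tolkien | 44200.666667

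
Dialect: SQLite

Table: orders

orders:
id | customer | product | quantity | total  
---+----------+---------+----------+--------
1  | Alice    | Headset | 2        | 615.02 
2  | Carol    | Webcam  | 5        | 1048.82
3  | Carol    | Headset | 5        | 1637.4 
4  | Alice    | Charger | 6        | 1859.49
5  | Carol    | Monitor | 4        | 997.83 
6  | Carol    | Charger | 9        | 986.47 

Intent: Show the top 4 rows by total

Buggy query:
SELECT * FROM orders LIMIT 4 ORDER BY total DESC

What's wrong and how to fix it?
Bug: ORDER BY cannot follow LIMIT; LIMIT is the final clause

Fix: Sort with ORDER BY, then apply LIMIT

Corrected query:
SELECT * FROM orders ORDER BY total DESC LIMIT 4

Result:
id | customer | product | quantity | total  
---+----------+---------+----------+--------
4  | Alice    | Charger | 6        | 1859.49
3  | Carol    | Headset | 5        | 1637.4 
2  | Carol    | Webcam  | 5        | 1048.82
5  | Carol    | Monitor | 4        | 997.83 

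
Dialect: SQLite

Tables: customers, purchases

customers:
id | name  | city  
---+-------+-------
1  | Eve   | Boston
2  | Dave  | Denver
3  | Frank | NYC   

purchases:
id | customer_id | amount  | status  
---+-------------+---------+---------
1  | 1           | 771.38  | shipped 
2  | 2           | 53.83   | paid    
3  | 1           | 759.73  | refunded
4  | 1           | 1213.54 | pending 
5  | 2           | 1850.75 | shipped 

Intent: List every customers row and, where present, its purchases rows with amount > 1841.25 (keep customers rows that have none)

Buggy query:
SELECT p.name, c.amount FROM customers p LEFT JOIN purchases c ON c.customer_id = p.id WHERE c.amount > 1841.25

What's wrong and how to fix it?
Bug: A WHERE condition on the right-hand table after LEFT JOIN drops unmatched parents

Fix: Move the right-table condition into the ON clause so unmatched parents are kept

Corrected query:
SELECT p.name, c.amount FROM customers p LEFT JOIN purchases c ON c.customer_id = p.id AND c.amount > 1841.25

Result:
name  | amount 
------+--------
Eve   | NULL   
Dave  | 1850.75
Frank | NULL   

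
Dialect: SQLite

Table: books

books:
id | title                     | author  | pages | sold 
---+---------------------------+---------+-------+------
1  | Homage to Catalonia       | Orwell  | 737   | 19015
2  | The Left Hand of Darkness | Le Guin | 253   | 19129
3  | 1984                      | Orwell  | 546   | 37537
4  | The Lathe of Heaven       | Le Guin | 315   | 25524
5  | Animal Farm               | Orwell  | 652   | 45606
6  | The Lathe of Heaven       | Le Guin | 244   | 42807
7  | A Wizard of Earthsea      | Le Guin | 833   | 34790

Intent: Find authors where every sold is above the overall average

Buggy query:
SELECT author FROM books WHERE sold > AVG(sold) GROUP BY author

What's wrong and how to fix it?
Bug: AVG() is an aggregate; it can't sit directly in WHERE

Fix: Use a subquery for AVG and a HAVING MIN(...) filter so the condition holds for every row in the group

Corrected query:
SELECT author FROM books GROUP BY author HAVING MIN(sold) > (SELECT AVG(sold) FROM books)

Result:
(no rows)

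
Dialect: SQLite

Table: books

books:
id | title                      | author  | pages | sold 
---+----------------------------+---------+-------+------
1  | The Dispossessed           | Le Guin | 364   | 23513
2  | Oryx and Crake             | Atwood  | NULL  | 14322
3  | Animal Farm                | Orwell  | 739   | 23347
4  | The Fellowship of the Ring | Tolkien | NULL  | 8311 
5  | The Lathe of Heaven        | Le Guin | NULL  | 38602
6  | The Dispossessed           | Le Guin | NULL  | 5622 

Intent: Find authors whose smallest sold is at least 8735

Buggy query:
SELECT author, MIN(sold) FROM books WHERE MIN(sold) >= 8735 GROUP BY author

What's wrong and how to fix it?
Bug: Aggregates like MIN are computed per group after WHERE runs

Fix: Replace WHERE with HAVING after the GROUP BY

Corrected query:
SELECT author, MIN(sold) FROM books GROUP BY author HAVING MIN(sold) >= 8735

Result:
author | MIN(sold)
-------+----------
Atwood | 14322    
Orwell | 23347    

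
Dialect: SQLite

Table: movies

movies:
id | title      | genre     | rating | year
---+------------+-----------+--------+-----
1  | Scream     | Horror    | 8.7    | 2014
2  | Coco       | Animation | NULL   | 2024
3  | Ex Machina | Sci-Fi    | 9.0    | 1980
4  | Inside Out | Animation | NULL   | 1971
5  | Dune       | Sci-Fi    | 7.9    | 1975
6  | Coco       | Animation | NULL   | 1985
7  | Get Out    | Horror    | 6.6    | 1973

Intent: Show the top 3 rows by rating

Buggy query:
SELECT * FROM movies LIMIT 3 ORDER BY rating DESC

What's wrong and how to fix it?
Bug: LIMIT must come after ORDER BY

Fix: Sort with ORDER BY, then apply LIMIT

Corrected query:
SELECT * FROM movies ORDER BY rating DESC LIMIT 3

Result:
id | title      | genre  | rating | year
---+------------+--------+--------+-----
3  | Ex Machina | Sci-Fi | 9      | 1980
1  | Scream     | Horror | 8.7    | 2014
5  | Dune       | Sci-Fi | 7.9    | 1975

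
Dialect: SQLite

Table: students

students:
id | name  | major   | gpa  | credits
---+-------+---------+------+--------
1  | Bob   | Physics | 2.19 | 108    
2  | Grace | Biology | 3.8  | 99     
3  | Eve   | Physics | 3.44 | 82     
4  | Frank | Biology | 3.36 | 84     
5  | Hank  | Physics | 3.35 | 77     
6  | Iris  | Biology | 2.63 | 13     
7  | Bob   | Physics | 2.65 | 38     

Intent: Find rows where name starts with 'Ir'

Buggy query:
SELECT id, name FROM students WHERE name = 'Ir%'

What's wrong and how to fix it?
Bug: Wildcards only work with LIKE; '=' treats '%' as a literal character

Fix: Replace '=' with LIKE so 'Ir%' is treated as a pattern

Corrected query:
SELECT id, name FROM students WHERE name LIKE 'Ir%'

Result:
id | name
---+-----
6  | Iris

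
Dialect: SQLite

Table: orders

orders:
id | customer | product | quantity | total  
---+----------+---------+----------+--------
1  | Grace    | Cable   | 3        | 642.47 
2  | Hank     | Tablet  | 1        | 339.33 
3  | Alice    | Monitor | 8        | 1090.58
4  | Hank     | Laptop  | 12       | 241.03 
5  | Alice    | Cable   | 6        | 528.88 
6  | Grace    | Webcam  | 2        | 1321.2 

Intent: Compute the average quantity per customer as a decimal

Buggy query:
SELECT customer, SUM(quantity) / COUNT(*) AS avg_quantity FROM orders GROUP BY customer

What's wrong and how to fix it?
Bug: SUM(quantity) and COUNT(*) are both integers; the division truncates the fractional part

Fix: Multiply by 1.0 (or CAST to REAL) to force floating-point division

Corrected query:
SELECT customer, SUM(quantity) * 1.0 / COUNT(*) AS avg_quantity FROM orders GROUP BY customer

Result:
customer | avg_quantity
---------+-------------
Alice    | 7           
Grace    | 2.5         
Hank     | 6.5         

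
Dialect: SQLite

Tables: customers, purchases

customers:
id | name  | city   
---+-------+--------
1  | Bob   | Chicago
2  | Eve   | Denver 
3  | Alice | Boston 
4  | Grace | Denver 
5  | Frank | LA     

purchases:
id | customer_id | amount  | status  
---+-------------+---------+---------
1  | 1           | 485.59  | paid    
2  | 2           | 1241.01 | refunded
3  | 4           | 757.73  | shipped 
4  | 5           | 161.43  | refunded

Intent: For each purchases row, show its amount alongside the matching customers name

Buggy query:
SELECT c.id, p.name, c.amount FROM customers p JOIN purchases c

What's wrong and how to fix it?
Bug: Missing join condition: each purchases row is matched to all customers rows instead of just its own

Fix: Add ON c.customer_id = p.id to the JOIN

Corrected query:
SELECT c.id, p.name, c.amount FROM customers p JOIN purchases c ON c.customer_id = p.id

Result:
id | name  | amount 
---+-------+--------
1  | Bob   | 485.59 
2  | Eve   | 1241.01
3  | Grace | 757.73 
4  | Frank | 161.43 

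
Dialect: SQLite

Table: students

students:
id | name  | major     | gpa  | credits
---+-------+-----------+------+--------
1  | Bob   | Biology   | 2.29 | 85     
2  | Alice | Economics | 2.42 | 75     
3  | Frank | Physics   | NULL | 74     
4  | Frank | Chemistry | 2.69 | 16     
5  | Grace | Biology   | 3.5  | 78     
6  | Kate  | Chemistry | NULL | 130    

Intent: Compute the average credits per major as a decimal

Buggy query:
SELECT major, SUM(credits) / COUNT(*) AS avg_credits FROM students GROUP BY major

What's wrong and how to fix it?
Bug: SUM(credits) and COUNT(*) are both integers; the division truncates the fractional part

Fix: Multiply by 1.0 (or CAST to REAL) to force floating-point division

Corrected query:
SELECT major, SUM(credits) * 1.0 / COUNT(*) AS avg_credits FROM students GROUP BY major

Result:
major     | avg_credits
----------+------------
Biology   | 81.5       
Chemistry | 73         
Economics | 75         
Physics   | 74         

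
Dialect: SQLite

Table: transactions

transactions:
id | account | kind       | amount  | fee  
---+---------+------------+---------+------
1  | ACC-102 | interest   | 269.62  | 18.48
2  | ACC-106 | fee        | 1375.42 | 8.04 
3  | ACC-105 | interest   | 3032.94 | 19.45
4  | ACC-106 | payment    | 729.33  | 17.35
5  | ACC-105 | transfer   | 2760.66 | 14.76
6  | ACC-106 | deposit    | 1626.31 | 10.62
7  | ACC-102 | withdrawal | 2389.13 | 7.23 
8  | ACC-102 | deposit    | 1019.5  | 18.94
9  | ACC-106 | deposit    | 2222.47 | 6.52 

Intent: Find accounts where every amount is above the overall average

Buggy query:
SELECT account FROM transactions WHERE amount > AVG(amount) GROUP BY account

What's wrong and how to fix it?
Bug: WHERE evaluates per row before aggregation, so AVG() is unavailable

Fix: Use a subquery for AVG and a HAVING MIN(...) filter so the condition holds for every row in the group

Corrected query:
SELECT account FROM transactions GROUP BY account HAVING MIN(amount) > (SELECT AVG(amount) FROM transactions)

Result:
account
-------
ACC-105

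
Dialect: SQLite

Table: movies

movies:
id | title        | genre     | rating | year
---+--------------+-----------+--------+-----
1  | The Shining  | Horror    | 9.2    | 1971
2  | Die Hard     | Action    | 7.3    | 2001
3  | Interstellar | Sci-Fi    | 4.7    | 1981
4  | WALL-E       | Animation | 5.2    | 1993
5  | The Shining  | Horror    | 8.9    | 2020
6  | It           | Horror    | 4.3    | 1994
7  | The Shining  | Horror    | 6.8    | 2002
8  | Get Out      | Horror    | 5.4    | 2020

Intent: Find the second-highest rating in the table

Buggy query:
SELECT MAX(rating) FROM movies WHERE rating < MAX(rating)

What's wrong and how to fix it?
Bug: MAX(rating) on the right of the comparison is an aggregate-in-WHERE error

Fix: Put the inner MAX in a scalar subquery

Corrected query:
SELECT MAX(rating) FROM movies WHERE rating < (SELECT MAX(rating) FROM movies)

Result:
MAX(rating)
-----------
8.9        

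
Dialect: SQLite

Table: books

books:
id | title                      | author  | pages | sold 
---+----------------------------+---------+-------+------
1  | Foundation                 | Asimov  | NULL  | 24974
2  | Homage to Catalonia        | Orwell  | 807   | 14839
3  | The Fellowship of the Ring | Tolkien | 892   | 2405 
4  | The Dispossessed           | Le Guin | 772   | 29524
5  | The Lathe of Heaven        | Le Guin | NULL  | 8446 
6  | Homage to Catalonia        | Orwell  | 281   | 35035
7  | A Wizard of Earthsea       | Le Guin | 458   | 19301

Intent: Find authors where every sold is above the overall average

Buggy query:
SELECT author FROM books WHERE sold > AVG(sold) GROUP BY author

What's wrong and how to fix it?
Bug: AVG() is an aggregate; it can't sit directly in WHERE

Fix: Use a subquery for AVG and a HAVING MIN(...) filter so the condition holds for every row in the group

Corrected query:
SELECT author FROM books GROUP BY author HAVING MIN(sold) > (SELECT AVG(sold) FROM books)

Result:
author
------
Asimov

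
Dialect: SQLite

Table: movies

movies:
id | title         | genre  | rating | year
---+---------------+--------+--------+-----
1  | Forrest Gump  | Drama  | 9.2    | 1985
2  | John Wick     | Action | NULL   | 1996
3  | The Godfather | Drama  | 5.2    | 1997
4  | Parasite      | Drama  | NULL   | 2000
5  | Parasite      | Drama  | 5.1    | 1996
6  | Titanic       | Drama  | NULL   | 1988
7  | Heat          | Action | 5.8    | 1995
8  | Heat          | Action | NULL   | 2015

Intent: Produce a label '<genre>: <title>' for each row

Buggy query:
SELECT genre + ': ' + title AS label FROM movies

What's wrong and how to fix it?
Bug: '+' is numeric addition; on text columns SQLite converts them to 0 instead of concatenating

Fix: Replace + with || to concatenate text

Corrected query:
SELECT genre || ': ' || title AS label FROM movies

Result:
label               
--------------------
Drama: Forrest Gump 
Action: John Wick   
Drama: The Godfather
Drama: Parasite     
Drama: Parasite     
Drama: Titanic      
Action: Heat        
Action: Heat        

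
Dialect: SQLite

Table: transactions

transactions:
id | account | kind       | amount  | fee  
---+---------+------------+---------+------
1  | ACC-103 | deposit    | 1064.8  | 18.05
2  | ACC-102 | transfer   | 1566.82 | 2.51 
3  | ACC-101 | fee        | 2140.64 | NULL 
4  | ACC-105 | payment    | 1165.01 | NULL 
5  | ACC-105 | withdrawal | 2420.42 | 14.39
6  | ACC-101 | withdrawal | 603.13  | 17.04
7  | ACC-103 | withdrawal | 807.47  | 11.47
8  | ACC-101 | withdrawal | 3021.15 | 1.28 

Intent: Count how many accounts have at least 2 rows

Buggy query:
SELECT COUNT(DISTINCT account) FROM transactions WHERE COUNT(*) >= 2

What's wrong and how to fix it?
Bug: COUNT(*) cannot appear in WHERE; the per-group count doesn't exist yet

Fix: Group first with HAVING COUNT(*) >= 2, then COUNT the resulting groups

Corrected query:
SELECT COUNT(*) FROM (SELECT account FROM transactions GROUP BY account HAVING COUNT(*) >= 2)

Result:
COUNT(*)
--------
3       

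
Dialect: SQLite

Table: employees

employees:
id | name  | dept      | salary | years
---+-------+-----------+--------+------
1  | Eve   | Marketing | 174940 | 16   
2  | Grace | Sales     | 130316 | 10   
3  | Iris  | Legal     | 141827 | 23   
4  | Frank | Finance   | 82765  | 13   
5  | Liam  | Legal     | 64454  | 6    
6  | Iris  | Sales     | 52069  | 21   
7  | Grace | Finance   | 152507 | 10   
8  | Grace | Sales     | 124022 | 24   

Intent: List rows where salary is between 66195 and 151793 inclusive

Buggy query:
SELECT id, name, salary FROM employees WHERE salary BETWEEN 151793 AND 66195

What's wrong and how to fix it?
Bug: The bounds are reversed; BETWEEN a AND b requires a <= b to match anything

Fix: Write BETWEEN 66195 AND 151793

Corrected query:
SELECT id, name, salary FROM employees WHERE salary BETWEEN 66195 AND 151793

Result:
id | name  | salary
---+-------+-------
2  | Grace | 130316
3  | Iris  | 141827
4  | Frank | 82765 
8  | Grace | 124022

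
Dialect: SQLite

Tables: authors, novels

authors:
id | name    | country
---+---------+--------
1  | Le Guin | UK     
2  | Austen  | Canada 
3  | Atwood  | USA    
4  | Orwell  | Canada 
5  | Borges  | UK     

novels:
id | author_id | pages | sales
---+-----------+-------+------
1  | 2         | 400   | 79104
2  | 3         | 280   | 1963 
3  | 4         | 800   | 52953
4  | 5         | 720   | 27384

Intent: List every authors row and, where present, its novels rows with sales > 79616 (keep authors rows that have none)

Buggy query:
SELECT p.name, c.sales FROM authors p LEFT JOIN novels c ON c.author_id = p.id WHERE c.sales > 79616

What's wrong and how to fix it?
Bug: Filtering c.sales in WHERE discards the NULL rows produced by LEFT JOIN, turning it into an inner join

Fix: Put 'c.sales > 79616' in the JOIN's ON clause instead of WHERE

Corrected query:
SELECT p.name, c.sales FROM authors p LEFT JOIN novels c ON c.author_id = p.id AND c.sales > 79616

Result:
name    | sales
--------+------
Le Guin | NULL 
Austen  | NULL 
Atwood  | NULL 
Orwell  | NULL 
Borges  | NULL 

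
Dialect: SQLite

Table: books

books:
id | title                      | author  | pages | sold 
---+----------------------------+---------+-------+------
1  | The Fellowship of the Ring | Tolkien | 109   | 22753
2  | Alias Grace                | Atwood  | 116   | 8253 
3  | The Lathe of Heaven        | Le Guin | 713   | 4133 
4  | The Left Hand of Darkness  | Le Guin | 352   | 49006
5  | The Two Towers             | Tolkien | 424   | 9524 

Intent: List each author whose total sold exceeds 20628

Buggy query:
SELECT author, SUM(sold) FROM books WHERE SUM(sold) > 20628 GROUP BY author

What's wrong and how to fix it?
Bug: SUM(sold) is an aggregate, but WHERE filters rows before aggregation

Fix: Use HAVING (which filters groups after aggregation) instead of WHERE

Corrected query:
SELECT author, SUM(sold) FROM books GROUP BY author HAVING SUM(sold) > 20628

Result:
author  | SUM(sold)
--------+----------
Le Guin | 53139    
Tolkien | 32277    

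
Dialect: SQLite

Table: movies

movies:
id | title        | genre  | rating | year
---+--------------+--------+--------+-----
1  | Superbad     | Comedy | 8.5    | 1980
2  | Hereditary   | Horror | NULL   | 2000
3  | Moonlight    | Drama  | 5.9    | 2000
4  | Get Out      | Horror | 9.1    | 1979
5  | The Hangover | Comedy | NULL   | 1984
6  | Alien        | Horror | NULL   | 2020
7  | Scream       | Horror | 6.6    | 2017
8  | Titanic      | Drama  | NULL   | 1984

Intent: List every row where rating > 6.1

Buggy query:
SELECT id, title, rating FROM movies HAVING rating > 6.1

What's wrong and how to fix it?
Bug: This is a non-aggregate query (no GROUP BY, no aggregates), so in SQLite the HAVING clause is invalid here; a row-level condition belongs in WHERE

Fix: Replace HAVING with WHERE since the condition applies to individual rows

Corrected query:
SELECT id, title, rating FROM movies WHERE rating > 6.1

Result:
id | title    | rating
---+----------+-------
1  | Superbad | 8.5   
4  | Get Out  | 9.1   
7  | Scream   | 6.6   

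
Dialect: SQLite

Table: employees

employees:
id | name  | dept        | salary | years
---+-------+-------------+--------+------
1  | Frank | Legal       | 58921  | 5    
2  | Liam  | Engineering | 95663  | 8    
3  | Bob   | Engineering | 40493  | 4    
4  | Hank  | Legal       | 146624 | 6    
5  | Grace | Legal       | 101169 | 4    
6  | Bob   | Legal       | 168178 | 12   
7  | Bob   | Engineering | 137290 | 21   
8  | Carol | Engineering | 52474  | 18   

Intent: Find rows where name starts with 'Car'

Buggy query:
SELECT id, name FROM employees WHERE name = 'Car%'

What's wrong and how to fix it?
Bug: Wildcards only work with LIKE; '=' treats '%' as a literal character

Fix: Replace '=' with LIKE so 'Car%' is treated as a pattern

Corrected query:
SELECT id, name FROM employees WHERE name LIKE 'Car%'

Result:
id | name 
---+------
8  | Carol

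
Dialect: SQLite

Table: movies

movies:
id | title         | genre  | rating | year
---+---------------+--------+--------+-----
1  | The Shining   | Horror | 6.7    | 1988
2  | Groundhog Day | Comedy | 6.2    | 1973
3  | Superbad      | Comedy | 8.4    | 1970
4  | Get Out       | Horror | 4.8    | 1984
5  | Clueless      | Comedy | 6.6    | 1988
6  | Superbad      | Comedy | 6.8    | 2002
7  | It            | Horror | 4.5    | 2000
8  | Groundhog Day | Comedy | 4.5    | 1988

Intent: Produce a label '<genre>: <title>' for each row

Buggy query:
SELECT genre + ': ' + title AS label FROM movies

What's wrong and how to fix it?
Bug: SQLite uses || for string concatenation; + coerces text to numbers (yielding 0)

Fix: Use the || operator for string concatenation

Corrected query:
SELECT genre || ': ' || title AS label FROM movies

Result:
label                
---------------------
Horror: The Shining  
Comedy: Groundhog Day
Comedy: Superbad     
Horror: Get Out      
Comedy: Clueless     
Comedy: Superbad     
Horror: It           
Comedy: Groundhog Day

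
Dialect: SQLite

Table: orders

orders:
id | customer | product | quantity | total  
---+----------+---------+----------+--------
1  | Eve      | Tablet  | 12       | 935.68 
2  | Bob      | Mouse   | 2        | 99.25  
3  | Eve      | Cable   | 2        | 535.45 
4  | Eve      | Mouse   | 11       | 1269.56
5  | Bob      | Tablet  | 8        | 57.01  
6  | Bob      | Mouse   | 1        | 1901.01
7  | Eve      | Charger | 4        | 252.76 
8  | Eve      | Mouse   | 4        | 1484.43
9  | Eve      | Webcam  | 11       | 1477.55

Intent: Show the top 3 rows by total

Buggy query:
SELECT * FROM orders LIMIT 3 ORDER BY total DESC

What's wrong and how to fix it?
Bug: ORDER BY cannot follow LIMIT; LIMIT is the final clause

Fix: Swap the clauses: ORDER BY first, then LIMIT

Corrected query:
SELECT * FROM orders ORDER BY total DESC LIMIT 3

Result:
id | customer | product | quantity | total  
---+----------+---------+----------+--------
6  | Bob      | Mouse   | 1        | 1901.01
8  | Eve      | Mouse   | 4        | 1484.43
9  | Eve      | Webcam  | 11       | 1477.55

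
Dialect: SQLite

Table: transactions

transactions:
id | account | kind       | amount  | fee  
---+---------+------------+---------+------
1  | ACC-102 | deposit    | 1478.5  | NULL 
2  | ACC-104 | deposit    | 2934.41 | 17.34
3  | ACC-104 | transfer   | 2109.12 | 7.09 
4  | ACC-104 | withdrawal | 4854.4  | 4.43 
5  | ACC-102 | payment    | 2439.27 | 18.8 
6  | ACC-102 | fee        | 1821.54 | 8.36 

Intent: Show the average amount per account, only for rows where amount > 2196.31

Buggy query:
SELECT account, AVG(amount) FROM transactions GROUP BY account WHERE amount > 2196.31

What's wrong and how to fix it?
Bug: WHERE cannot follow GROUP BY

Fix: Move the WHERE clause before GROUP BY

Corrected query:
SELECT account, AVG(amount) FROM transactions WHERE amount > 2196.31 GROUP BY account

Result:
account | AVG(amount)
--------+------------
ACC-102 | 2439.27    
ACC-104 | 3894.405   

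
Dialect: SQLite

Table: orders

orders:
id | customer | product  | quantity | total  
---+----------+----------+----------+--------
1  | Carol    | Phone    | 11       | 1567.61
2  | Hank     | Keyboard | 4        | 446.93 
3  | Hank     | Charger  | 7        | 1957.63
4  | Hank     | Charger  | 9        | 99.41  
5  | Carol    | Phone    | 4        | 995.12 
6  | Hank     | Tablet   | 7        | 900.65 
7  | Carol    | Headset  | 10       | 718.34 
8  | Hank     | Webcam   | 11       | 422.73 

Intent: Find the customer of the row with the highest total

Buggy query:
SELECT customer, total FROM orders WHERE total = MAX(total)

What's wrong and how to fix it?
Bug: WHERE is evaluated per row; an aggregate over the whole table isn't defined there

Fix: Use a subquery: WHERE total = (SELECT MAX(total) FROM orders)

Corrected query:
SELECT customer, total FROM orders WHERE total = (SELECT MAX(total) FROM orders)

Result:
customer | total  
---------+--------
Hank     | 1957.63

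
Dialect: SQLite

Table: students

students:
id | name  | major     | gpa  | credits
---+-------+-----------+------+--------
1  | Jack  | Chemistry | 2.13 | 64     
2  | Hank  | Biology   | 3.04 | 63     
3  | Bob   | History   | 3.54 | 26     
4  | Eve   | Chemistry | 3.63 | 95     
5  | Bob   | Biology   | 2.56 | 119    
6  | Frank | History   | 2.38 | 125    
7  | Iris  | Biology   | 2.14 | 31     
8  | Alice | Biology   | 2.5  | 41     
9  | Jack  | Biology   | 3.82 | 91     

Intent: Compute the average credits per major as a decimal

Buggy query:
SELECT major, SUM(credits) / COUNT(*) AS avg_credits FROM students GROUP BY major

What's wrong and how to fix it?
Bug: Both operands are integers, so '/' performs integer division and truncates

Fix: Multiply by 1.0 (or CAST to REAL) to force floating-point division

Corrected query:
SELECT major, SUM(credits) * 1.0 / COUNT(*) AS avg_credits FROM students GROUP BY major

Result:
major     | avg_credits
----------+------------
Biology   | 69         
Chemistry | 79.5       
History   | 75.5       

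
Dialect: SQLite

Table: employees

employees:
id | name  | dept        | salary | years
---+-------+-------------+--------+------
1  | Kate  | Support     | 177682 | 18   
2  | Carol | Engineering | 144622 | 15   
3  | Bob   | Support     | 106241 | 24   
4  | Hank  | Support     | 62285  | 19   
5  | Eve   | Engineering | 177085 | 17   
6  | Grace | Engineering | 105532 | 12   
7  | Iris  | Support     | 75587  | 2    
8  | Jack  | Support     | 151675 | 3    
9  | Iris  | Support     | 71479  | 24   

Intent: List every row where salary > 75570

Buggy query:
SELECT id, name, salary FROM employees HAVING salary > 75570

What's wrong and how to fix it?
Bug: This is a non-aggregate query (no GROUP BY, no aggregates), so in SQLite the HAVING clause is invalid here; a row-level condition belongs in WHERE

Fix: Replace HAVING with WHERE since the condition applies to individual rows

Corrected query:
SELECT id, name, salary FROM employees WHERE salary > 75570

Result:
id | name  | salary
---+-------+-------
1  | Kate  | 177682
2  | Carol | 144622
3  | Bob   | 106241
5  | Eve   | 177085
6  | Grace | 105532
7  | Iris  | 75587 
8  | Jack  | 151675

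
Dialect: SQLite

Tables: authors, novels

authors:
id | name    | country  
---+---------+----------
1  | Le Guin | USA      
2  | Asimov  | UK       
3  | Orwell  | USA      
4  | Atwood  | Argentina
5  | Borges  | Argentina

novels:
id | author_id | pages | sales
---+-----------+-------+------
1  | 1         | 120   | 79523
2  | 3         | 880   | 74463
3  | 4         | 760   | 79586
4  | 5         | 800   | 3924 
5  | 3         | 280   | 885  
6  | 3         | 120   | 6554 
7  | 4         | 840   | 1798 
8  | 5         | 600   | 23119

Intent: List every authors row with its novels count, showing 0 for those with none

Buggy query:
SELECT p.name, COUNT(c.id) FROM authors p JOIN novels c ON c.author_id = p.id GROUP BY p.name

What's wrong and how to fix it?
Bug: An inner join excludes parents with zero children

Fix: Use LEFT JOIN so parents without children still appear (COUNT(c.id) gives 0)

Corrected query:
SELECT p.name, COUNT(c.id) FROM authors p LEFT JOIN novels c ON c.author_id = p.id GROUP BY p.name

Result:
name    | COUNT(c.id)
--------+------------
Asimov  | 0          
Atwood  | 2          
Borges  | 2          
Le Guin | 1          
Orwell  | 3          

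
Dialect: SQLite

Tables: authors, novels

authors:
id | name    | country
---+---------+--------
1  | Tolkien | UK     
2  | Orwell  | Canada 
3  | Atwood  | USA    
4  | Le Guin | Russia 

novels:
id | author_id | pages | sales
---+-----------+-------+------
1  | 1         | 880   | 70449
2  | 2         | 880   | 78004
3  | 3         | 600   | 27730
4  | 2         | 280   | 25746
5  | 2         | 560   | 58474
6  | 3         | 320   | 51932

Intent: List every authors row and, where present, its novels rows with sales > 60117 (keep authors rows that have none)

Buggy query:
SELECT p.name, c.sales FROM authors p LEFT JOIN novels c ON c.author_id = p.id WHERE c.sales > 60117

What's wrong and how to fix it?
Bug: Filtering c.sales in WHERE discards the NULL rows produced by LEFT JOIN, turning it into an inner join

Fix: Move the right-table condition into the ON clause so unmatched parents are kept

Corrected query:
SELECT p.name, c.sales FROM authors p LEFT JOIN novels c ON c.author_id = p.id AND c.sales > 60117

Result:
name    | sales
--------+------
Tolkien | 70449
Orwell  | 78004
Atwood  | NULL 
Le Guin | NULL 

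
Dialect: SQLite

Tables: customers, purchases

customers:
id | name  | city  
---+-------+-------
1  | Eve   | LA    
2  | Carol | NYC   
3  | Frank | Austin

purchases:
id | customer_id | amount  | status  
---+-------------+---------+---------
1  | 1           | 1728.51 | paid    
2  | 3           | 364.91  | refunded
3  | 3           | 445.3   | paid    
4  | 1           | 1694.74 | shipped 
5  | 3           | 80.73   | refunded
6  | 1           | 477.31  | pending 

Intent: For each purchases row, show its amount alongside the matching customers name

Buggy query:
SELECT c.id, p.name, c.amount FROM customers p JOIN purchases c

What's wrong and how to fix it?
Bug: JOIN with no ON clause produces a cartesian product; every purchases row pairs with every customers row

Fix: Specify the join condition linking the foreign key to the parent id

Corrected query:
SELECT c.id, p.name, c.amount FROM customers p JOIN purchases c ON c.customer_id = p.id

Result:
id | name  | amount 
---+-------+--------
1  | Eve   | 1728.51
2  | Frank | 364.91 
3  | Frank | 445.3  
4  | Eve   | 1694.74
5  | Frank | 80.73  
6  | Eve   | 477.31 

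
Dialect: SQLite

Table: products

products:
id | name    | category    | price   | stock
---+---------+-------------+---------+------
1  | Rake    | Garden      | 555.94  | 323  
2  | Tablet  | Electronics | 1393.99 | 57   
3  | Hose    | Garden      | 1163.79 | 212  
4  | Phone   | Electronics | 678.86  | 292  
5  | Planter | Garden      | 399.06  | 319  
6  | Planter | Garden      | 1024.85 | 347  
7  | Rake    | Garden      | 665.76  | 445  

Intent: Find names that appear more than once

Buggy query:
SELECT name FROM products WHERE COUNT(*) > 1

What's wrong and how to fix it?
Bug: COUNT(*) is an aggregate and cannot be used in WHERE

Fix: Group first, then use HAVING for the count condition

Corrected query:
SELECT name FROM products GROUP BY name HAVING COUNT(*) > 1

Result:
name   
-------
Planter
Rake   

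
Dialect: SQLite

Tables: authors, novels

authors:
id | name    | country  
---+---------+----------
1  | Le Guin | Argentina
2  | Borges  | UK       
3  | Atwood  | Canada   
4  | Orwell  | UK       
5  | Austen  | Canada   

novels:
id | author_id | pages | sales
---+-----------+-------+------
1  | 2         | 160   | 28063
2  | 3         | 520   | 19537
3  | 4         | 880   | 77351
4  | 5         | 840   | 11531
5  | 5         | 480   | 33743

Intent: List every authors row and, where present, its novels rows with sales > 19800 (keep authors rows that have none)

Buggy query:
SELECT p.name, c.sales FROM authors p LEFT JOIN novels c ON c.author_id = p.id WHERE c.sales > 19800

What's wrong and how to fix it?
Bug: Filtering c.sales in WHERE discards the NULL rows produced by LEFT JOIN, turning it into an inner join

Fix: Move the right-table condition into the ON clause so unmatched parents are kept

Corrected query:
SELECT p.name, c.sales FROM authors p LEFT JOIN novels c ON c.author_id = p.id AND c.sales > 19800

Result:
name    | sales
--------+------
Le Guin | NULL 
Borges  | 28063
Atwood  | NULL 
Orwell  | 77351
Austen  | 33743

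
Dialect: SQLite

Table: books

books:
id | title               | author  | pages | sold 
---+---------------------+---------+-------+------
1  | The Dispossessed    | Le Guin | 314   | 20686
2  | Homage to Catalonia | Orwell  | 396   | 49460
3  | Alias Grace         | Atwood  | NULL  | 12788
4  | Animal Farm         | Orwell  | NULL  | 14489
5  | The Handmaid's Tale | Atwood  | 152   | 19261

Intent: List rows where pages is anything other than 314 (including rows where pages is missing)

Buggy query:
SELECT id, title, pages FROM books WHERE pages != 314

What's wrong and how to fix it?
Bug: Inequality against NULL is unknown, not true; rows with NULL are dropped

Fix: Handle NULL separately with IS NULL alongside the inequality

Corrected query:
SELECT id, title, pages FROM books WHERE pages != 314 OR pages IS NULL

Result:
id | title               | pages
---+---------------------+------
2  | Homage to Catalonia | 396  
3  | Alias Grace         | NULL 
4  | Animal Farm         | NULL 
5  | The Handmaid's Tale | 152  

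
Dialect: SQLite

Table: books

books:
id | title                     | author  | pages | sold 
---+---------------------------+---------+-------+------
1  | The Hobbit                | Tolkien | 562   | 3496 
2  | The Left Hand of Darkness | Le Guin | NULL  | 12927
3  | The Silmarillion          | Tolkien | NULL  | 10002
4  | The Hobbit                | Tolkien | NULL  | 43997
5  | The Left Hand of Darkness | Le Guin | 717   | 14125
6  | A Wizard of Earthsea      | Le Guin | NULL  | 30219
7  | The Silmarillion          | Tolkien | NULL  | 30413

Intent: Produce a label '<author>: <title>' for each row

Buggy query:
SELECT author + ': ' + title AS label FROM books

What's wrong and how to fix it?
Bug: '+' is numeric addition; on text columns SQLite converts them to 0 instead of concatenating

Fix: Replace + with || to concatenate text

Corrected query:
SELECT author || ': ' || title AS label FROM books

Result:
label                             
----------------------------------
Tolkien: The Hobbit               
Le Guin: The Left Hand of Darkness
Tolkien: The Silmarillion         
Tolkien: The Hobbit               
Le Guin: The Left Hand of Darkness
Le Guin: A Wizard of Earthsea     
Tolkien: The Silmarillion         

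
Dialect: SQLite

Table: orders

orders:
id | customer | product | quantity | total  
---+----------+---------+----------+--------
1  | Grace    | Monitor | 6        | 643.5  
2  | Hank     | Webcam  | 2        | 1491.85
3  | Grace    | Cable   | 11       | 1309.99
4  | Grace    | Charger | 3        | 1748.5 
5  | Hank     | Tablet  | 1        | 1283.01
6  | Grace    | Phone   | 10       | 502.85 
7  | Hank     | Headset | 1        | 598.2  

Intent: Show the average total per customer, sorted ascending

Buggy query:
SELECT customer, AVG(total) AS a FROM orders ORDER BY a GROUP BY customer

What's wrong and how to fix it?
Bug: GROUP BY must precede ORDER BY

Fix: Move ORDER BY to the end, after GROUP BY

Corrected query:
SELECT customer, AVG(total) AS a FROM orders GROUP BY customer ORDER BY a

Result:
customer | a          
---------+------------
Grace    | 1051.21    
Hank     | 1124.353333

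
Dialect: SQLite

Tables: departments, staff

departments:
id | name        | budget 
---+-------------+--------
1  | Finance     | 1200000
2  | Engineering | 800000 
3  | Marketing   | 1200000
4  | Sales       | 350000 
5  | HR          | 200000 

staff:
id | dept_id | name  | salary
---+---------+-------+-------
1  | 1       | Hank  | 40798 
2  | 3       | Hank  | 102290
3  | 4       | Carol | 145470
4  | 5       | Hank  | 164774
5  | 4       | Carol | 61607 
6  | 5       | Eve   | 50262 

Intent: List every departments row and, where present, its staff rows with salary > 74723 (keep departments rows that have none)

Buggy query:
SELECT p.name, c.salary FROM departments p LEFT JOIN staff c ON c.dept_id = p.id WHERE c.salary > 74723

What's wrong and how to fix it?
Bug: A WHERE condition on the right-hand table after LEFT JOIN drops unmatched parents

Fix: Move the right-table condition into the ON clause so unmatched parents are kept

Corrected query:
SELECT p.name, c.salary FROM departments p LEFT JOIN staff c ON c.dept_id = p.id AND c.salary > 74723

Result:
name        | salary
------------+-------
Finance     | NULL  
Engineering | NULL  
Marketing   | 102290
Sales       | 145470
HR          | 164774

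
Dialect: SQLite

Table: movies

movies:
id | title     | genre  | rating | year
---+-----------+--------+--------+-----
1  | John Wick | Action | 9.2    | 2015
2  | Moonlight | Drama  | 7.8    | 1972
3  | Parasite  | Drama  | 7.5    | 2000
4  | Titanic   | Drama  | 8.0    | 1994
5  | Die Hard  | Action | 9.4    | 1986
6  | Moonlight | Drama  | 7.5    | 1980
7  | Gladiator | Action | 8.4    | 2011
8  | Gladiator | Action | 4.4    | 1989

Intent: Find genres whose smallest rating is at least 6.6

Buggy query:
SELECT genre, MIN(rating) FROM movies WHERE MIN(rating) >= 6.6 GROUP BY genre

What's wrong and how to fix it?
Bug: Aggregates like MIN are computed per group after WHERE runs

Fix: Replace WHERE with HAVING after the GROUP BY

Corrected query:
SELECT genre, MIN(rating) FROM movies GROUP BY genre HAVING MIN(rating) >= 6.6

Result:
genre | MIN(rating)
------+------------
Drama | 7.5        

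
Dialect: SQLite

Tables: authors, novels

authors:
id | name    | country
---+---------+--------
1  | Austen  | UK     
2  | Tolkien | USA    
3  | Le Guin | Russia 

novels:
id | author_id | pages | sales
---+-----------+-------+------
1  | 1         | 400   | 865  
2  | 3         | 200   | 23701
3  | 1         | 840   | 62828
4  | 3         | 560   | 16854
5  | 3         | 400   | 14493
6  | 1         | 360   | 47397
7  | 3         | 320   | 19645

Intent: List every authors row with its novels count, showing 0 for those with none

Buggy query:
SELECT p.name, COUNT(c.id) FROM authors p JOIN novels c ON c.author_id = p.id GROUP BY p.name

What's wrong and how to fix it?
Bug: INNER JOIN drops authors rows that have no matching novels rows

Fix: Use LEFT JOIN so parents without children still appear (COUNT(c.id) gives 0)

Corrected query:
SELECT p.name, COUNT(c.id) FROM authors p LEFT JOIN novels c ON c.author_id = p.id GROUP BY p.name

Result:
name    | COUNT(c.id)
--------+------------
Austen  | 3          
Le Guin | 4          
Tolkien | 0          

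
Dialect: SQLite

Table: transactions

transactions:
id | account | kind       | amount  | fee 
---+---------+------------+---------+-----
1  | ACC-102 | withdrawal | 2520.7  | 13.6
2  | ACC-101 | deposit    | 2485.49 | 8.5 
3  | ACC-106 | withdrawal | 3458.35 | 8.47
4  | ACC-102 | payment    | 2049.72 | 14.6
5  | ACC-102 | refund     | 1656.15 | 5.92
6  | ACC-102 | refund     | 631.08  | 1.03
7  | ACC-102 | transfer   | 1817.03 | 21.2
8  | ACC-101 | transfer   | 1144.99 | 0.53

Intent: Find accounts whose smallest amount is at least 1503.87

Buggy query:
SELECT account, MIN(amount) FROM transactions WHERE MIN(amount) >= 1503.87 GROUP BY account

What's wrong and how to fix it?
Bug: Aggregates like MIN are computed per group after WHERE runs

Fix: Use HAVING for the per-group MIN condition

Corrected query:
SELECT account, MIN(amount) FROM transactions GROUP BY account HAVING MIN(amount) >= 1503.87

Result:
account | MIN(amount)
--------+------------
ACC-106 | 3458.35    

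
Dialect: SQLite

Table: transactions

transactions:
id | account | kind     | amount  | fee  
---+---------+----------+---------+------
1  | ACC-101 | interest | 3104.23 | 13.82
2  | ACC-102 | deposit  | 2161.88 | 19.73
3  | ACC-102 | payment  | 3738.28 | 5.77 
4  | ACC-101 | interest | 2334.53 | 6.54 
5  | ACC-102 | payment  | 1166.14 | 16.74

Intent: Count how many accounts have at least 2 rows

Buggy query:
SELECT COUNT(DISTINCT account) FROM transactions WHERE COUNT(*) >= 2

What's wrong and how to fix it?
Bug: WHERE filters individual rows, not groups, so a group-level COUNT is invalid there

Fix: Use a subquery that GROUPs and filters with HAVING, then count its rows

Corrected query:
SELECT COUNT(*) FROM (SELECT account FROM transactions GROUP BY account HAVING COUNT(*) >= 2)

Result:
COUNT(*)
--------
2       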